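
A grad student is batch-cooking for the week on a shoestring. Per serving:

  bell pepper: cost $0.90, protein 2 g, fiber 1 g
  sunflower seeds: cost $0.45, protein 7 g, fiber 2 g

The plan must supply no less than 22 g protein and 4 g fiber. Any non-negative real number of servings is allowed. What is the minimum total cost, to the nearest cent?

Minimising a linear cost over {protein ≥ 22, fiber ≥ 4, servings ≥ 0} — the optimum is at a vertex, using one or two foods.
bell pepper only: max(22/2, 4/1) = 11 servings → $9.90.
sunflower seeds only: max(22/7, 4/2) = 3.143 servings → $1.41.
bell pepper + sunflower seeds: intersection lies outside the first quadrant.
The minimum over all feasible corners is $1.41.

$1.41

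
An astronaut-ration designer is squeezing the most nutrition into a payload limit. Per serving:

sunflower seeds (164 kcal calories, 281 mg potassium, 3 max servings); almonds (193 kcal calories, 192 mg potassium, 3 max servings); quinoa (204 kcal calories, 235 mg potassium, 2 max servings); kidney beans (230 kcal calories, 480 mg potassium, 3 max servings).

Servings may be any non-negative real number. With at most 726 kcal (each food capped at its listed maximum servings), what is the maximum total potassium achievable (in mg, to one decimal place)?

1501.7 mg

Potassium per kcal: kidney beans 2.087, sunflower seeds 1.713, quinoa 1.152, almonds 0.9948.
Take 3 servings of kidney beans: uses 690 kcal, +1440.0 mg potassium (running total 1440.0 mg).
Take 0.2195 servings of sunflower seeds: uses 36 kcal, +61.7 mg potassium (running total 1501.7 mg).
Greedy by best ratio exhausts the calories allowance optimally: 1501.7 mg.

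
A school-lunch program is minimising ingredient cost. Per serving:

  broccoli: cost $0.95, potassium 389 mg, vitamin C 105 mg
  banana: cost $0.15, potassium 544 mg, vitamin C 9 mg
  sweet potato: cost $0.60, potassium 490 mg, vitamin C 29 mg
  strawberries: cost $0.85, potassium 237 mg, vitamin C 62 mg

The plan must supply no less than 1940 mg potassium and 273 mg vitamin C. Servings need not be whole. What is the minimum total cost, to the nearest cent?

$2.59

Check every corner: each single food scaled to meet both minima, and each pair solved so both constraints bind.
broccoli only: max(1940/389, 273/105) = 4.987 servings → $4.74.
banana only: max(1940/544, 273/9) = 30.33 servings → $4.55.
sweet potato only: max(1940/490, 273/29) = 9.414 servings → $5.65.
strawberries only: max(1940/237, 273/62) = 8.186 servings → $6.96.
broccoli + banana with both tight: 2.444 servings and 1.818 servings → $2.59.
broccoli + sweet potato with both tight: 1.93 servings and 2.427 servings → $3.29.
broccoli + strawberries: the both-tight solution has a negative serving — not a feasible corner.
banana + sweet potato: intersection lies outside the first quadrant.
banana + strawberries with both tight: 1.759 servings and 4.148 servings → $3.79.
sweet potato + strawberries with both tight: 2.364 servings and 3.297 servings → $4.22.
So the least-cost plan costs $2.59.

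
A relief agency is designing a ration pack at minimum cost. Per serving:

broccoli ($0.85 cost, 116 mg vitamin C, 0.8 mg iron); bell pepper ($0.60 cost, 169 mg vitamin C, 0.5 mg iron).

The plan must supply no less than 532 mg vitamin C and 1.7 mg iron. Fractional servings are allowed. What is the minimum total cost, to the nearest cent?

This is a tiny linear program; its minimum lies at a vertex of the feasible set. List the vertices and price them.
broccoli only: max(532/116, 1.7/0.8) = 4.586 servings → $3.90.
bell pepper only: max(532/169, 1.7/0.5) = 3.4 servings → $2.04.
broccoli + bell pepper with both tight: 0.2759 servings and 2.959 servings → $2.01.
The minimum over all feasible corners is $2.01.

$2.01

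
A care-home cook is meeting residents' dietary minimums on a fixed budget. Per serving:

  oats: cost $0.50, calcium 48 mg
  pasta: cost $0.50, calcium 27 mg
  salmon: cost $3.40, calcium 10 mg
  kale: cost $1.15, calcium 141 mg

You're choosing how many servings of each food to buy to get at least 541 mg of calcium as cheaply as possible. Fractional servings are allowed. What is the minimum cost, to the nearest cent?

$4.41

Cost per mg of calcium: kale $0.0082, oats $0.0104, pasta $0.0185, salmon $0.3400.
With no serving limits, use only kale: 541 mg / 141 mg = 3.837 servings × $1.15 = $4.41.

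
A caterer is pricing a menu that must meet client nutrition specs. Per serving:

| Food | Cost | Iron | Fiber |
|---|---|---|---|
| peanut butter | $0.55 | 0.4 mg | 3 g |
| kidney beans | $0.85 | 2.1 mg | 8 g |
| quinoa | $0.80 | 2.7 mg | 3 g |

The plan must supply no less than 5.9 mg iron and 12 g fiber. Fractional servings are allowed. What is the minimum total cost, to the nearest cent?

Minimising a linear cost over {iron ≥ 5.9, fiber ≥ 12, servings ≥ 0} — the optimum is at a vertex, using one or two foods.
peanut butter only: max(5.9/0.4, 12/3) = 14.75 servings → $8.11.
kidney beans only: max(5.9/2.1, 12/8) = 2.81 servings → $2.39.
quinoa only: max(5.9/2.7, 12/3) = 4 servings → $3.20.
peanut butter + kidney beans with both targets exact would need a negative amount; discard.
peanut butter + quinoa with both tight: 2.13 servings and 1.87 servings → $2.67.
kidney beans + quinoa with both tight: 0.9608 servings and 1.438 servings → $1.97.
So the least-cost plan costs $1.97.

$1.97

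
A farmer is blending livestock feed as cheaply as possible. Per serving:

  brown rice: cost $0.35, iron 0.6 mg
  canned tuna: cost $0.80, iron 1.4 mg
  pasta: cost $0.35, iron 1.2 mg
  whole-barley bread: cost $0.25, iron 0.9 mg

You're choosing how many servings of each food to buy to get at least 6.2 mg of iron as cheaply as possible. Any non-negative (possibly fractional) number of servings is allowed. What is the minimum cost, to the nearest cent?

$1.72

Cost per mg of iron: whole-barley bread $0.2778, pasta $0.2917, canned tuna $0.5714, brown rice $0.5833.
With no serving limits, use only whole-barley bread: 6.2 mg / 0.9 mg = 6.889 servings × $0.25 = $1.72.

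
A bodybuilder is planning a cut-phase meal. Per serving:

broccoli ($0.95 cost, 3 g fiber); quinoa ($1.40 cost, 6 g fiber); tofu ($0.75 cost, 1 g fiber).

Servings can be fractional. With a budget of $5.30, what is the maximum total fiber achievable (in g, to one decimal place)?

22.7 g

Fiber per dollar: quinoa 4.286, broccoli 3.158, tofu 1.333.
With no serving limits, spend the whole cost allowance on quinoa: $5.30 / $1.40 × 6 g = 22.7 g.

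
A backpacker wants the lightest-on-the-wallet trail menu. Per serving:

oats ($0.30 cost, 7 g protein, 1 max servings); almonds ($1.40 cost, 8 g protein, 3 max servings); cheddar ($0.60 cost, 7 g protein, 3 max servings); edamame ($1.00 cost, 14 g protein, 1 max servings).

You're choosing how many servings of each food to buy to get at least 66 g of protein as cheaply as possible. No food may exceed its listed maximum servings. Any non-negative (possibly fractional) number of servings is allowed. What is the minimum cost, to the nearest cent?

Cost per g of protein: oats $0.0429, edamame $0.0714, cheddar $0.0857, almonds $0.1750.
Take 1 serving of oats: +7.0 g protein for $0.30 (total $0.30, still need 59.0 g).
Take 1 serving of edamame: +14.0 g protein for $1.00 (total $1.30, still need 45.0 g).
Take 3 servings of cheddar: +21.0 g protein for $1.80 (total $3.10, still need 24.0 g).
Take 3 servings of almonds: +24.0 g protein for $4.20 (total $7.30, still need 0.0 g).
Filling from the cheapest source first is optimal under one linear minimum: $7.30.

$7.30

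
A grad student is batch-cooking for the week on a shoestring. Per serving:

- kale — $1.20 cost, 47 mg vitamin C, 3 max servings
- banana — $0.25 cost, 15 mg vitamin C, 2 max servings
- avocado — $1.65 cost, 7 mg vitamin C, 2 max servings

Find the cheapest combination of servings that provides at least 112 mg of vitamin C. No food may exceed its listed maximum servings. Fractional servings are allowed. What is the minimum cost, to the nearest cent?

Cost per mg of vitamin C: banana $0.0167, kale $0.0255, avocado $0.2357.
Take 2 servings of banana: +30.0 mg vitamin C for $0.50 (total $0.50, still need 82.0 mg).
Take 1.745 servings of kale: +82.0 mg vitamin C for $2.09 (total $2.59, still need 0.0 mg).
Greedy by cheapest-per-mg is optimal for a single linear constraint, so the minimum cost is $2.59.

$2.59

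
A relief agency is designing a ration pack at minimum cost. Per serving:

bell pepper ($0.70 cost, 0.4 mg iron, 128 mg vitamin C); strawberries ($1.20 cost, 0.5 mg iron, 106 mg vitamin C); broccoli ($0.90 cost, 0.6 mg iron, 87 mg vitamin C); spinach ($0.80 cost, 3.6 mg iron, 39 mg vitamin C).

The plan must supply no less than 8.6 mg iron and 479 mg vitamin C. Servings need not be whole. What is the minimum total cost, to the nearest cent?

A basic optimal solution has at most two foods positive. Try each food alone and each pair with both targets met exactly.
bell pepper only: max(8.6/0.4, 479/128) = 21.5 servings → $15.05.
strawberries only: max(8.6/0.5, 479/106) = 17.2 servings → $20.64.
broccoli only: max(8.6/0.6, 479/87) = 14.33 servings → $12.90.
spinach only: max(8.6/3.6, 479/39) = 12.28 servings → $9.83.
bell pepper + strawberries: intersection lies outside the first quadrant.
bell pepper + broccoli: the both-tight solution has a negative serving — not a feasible corner.
bell pepper + spinach with both tight: 3.12 servings and 2.042 servings → $3.82.
strawberries + broccoli: the both-tight solution has a negative serving — not a feasible corner.
strawberries + spinach with both tight: 3.836 servings and 1.856 servings → $6.09.
broccoli + spinach with both tight: 4.793 servings and 1.59 servings → $5.59.
Cheapest feasible corner: $3.82.

$3.82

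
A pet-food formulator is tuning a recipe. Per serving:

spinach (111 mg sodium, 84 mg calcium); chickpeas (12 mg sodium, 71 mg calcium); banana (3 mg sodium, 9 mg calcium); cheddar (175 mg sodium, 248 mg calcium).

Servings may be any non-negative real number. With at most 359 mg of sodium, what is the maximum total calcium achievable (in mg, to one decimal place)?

2124.1 mg

Calcium per mg sodium: chickpeas 5.917, banana 3, cheddar 1.417, spinach 0.7568.
With no serving limits, spend the whole sodium allowance on chickpeas: 359 mg / 12 mg × 71 mg = 2124.1 mg.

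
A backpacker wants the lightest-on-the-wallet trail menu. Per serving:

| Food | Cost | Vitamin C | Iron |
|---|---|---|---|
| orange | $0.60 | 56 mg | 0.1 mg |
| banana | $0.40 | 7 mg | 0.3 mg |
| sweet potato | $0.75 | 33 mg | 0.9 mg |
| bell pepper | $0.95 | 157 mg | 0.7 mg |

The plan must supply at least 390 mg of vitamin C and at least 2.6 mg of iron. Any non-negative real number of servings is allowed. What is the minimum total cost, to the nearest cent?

A basic optimal solution has at most two foods positive. Try each food alone and each pair with both targets met exactly.
orange only: max(390/56, 2.6/0.1) = 26 servings → $15.60.
banana only: max(390/7, 2.6/0.3) = 55.71 servings → $22.29.
sweet potato only: max(390/33, 2.6/0.9) = 11.82 servings → $8.86.
bell pepper only: max(390/157, 2.6/0.7) = 3.714 servings → $3.53.
orange + banana with both tight: 6.137 servings and 6.621 servings → $6.33.
orange + sweet potato with both tight: 5.631 servings and 2.263 servings → $5.08.
orange + bell pepper: the both-tight solution has a negative serving — not a feasible corner.
banana + sweet potato with both targets exact would need a negative amount; discard.
banana + bell pepper with both tight: 3.204 servings and 2.341 servings → $3.51.
sweet potato + bell pepper with both tight: 1.144 servings and 2.244 servings → $2.99.
The minimum over all feasible corners is $2.99.

$2.99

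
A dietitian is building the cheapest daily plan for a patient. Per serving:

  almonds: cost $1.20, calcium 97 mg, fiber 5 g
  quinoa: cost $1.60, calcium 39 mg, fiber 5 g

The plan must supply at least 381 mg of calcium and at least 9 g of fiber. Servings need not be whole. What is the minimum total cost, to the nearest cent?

$4.71

almonds only: max(381/97, 9/5) = 3.928 servings → $4.71.
quinoa only: max(381/39, 9/5) = 9.769 servings → $15.63.
almonds + quinoa: intersection lies outside the first quadrant.
Cheapest feasible corner: $4.71.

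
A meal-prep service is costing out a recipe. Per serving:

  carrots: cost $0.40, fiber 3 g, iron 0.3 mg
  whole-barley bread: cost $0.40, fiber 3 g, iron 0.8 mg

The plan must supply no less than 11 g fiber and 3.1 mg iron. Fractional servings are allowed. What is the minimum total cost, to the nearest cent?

The cheapest plan sits at a corner of the feasible region — with two constraints it uses at most two foods.
carrots only: max(11/3, 3.1/0.3) = 10.33 servings → $4.13.
whole-barley bread only: max(11/3, 3.1/0.8) = 3.875 servings → $1.55.
carrots + whole-barley bread: the both-tight solution has a negative serving — not a feasible corner.
So the least-cost plan costs $1.55.

$1.55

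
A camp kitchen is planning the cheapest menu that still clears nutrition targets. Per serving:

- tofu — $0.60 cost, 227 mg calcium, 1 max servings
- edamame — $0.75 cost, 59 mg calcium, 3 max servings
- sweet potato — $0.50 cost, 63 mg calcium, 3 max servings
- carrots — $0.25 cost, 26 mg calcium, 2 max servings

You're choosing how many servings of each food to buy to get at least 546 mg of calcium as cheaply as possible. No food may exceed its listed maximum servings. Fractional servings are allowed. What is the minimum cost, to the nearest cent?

$3.59

Cost per mg of calcium: tofu $0.0026, sweet potato $0.0079, carrots $0.0096, edamame $0.0127.
Take 1 serving of tofu: +227.0 mg calcium for $0.60 (total $0.60, still need 319.0 mg).
Take 3 servings of sweet potato: +189.0 mg calcium for $1.50 (total $2.10, still need 130.0 mg).
Take 2 servings of carrots: +52.0 mg calcium for $0.50 (total $2.60, still need 78.0 mg).
Take 1.322 servings of edamame: +78.0 mg calcium for $0.99 (total $3.59, still need 0.0 mg).
Filling from the cheapest source first is optimal under one linear minimum: $3.59.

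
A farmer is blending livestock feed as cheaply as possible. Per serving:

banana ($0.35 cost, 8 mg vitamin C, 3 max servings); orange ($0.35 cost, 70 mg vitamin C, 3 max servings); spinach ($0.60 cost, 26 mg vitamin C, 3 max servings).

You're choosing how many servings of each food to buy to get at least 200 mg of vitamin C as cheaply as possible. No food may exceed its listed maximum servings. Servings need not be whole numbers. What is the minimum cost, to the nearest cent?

$1.00

Cost per mg of vitamin C: orange $0.0050, spinach $0.0231, banana $0.0437.
Take 2.857 servings of orange: +200.0 mg vitamin C for $1.00 (total $1.00, still need 0.0 mg).
Filling from the cheapest source first is optimal under one linear minimum: $1.00.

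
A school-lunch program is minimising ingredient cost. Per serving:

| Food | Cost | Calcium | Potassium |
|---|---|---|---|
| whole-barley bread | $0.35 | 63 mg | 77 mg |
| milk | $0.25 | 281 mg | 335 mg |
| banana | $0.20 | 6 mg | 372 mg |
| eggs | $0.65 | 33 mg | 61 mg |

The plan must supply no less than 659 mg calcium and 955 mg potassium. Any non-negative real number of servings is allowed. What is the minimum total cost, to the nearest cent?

Two binding constraints pin down two serving amounts, so the optimal mix uses at most two foods. The candidates are each food alone (scaled to the tighter of calcium/potassium) and each pair with both constraints tight.
whole-barley bread only: max(659/63, 955/77) = 12.4 servings → $4.34.
milk only: max(659/281, 955/335) = 2.851 servings → $0.71.
banana only: max(659/6, 955/372) = 109.8 servings → $21.97.
eggs only: max(659/33, 955/61) = 19.97 servings → $12.98.
whole-barley bread + milk: the both-tight solution has a negative serving — not a feasible corner.
whole-barley bread + banana with both tight: 10.42 servings and 0.4101 servings → $3.73.
whole-barley bread + eggs with both tight: 6.67 servings and 7.237 servings → $7.04.
milk + banana with both tight: 2.335 servings and 0.4642 servings → $0.68.
milk + eggs with both tight: 1.427 servings and 7.82 servings → $5.44.
banana + eggs: the both-tight solution has a negative serving — not a feasible corner.
So the least-cost plan costs $0.68.

$0.68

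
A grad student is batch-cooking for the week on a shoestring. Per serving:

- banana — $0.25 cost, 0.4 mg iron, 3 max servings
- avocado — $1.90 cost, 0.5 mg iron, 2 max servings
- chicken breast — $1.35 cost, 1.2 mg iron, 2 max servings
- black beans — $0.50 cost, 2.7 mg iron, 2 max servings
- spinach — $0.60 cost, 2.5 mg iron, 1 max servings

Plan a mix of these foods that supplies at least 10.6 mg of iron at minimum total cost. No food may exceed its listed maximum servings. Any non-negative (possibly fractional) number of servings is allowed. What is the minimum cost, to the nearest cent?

Cost per mg of iron: black beans $0.1852, spinach $0.2400, banana $0.6250, chicken breast $1.1250, avocado $3.8000.
Take 2 servings of black beans: +5.4 mg iron for $1.00 (total $1.00, still need 5.2 mg).
Take 1 serving of spinach: +2.5 mg iron for $0.60 (total $1.60, still need 2.7 mg).
Take 3 servings of banana: +1.2 mg iron for $0.75 (total $2.35, still need 1.5 mg).
Take 1.25 servings of chicken breast: +1.5 mg iron for $1.69 (total $4.04, still need 0.0 mg).
Filling from the cheapest source first is optimal under one linear minimum: $4.04.

$4.04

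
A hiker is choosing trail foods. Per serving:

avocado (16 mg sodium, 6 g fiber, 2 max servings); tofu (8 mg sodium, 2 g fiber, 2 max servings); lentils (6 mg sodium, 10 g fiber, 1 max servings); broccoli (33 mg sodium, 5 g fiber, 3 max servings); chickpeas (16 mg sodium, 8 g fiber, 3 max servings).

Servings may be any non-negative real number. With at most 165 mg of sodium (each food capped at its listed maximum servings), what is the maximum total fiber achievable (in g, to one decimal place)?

Fiber per mg sodium: lentils 1.667, chickpeas 0.5, avocado 0.375, tofu 0.25, broccoli 0.1515.
Take 1 serving of lentils: uses 6 mg sodium, +10.0 g fiber (running total 10.0 g).
Take 3 servings of chickpeas: uses 48 mg sodium, +24.0 g fiber (running total 34.0 g).
Take 2 servings of avocado: uses 32 mg sodium, +12.0 g fiber (running total 46.0 g).
Take 2 servings of tofu: uses 16 mg sodium, +4.0 g fiber (running total 50.0 g).
Take 1.909 servings of broccoli: uses 63 mg sodium, +9.5 g fiber (running total 59.5 g).
Greedy by best ratio exhausts the sodium allowance optimally: 59.5 g.

59.5 g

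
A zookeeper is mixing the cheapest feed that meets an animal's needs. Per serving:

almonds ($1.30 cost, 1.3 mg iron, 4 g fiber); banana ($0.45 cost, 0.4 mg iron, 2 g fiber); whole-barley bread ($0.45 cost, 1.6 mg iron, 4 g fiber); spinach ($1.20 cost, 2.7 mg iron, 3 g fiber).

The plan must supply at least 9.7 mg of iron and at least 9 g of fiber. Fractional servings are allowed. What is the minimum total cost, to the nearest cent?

$2.73

Two binding constraints pin down two serving amounts, so the optimal mix uses at most two foods. The candidates are each food alone (scaled to the tighter of iron/fiber) and each pair with both constraints tight.
almonds only: max(9.7/1.3, 9/4) = 7.462 servings → $9.70.
banana only: max(9.7/0.4, 9/2) = 24.25 servings → $10.91.
whole-barley bread only: max(9.7/1.6, 9/4) = 6.062 servings → $2.73.
spinach only: max(9.7/2.7, 9/3) = 3.593 servings → $4.31.
almonds + banana with both targets exact would need a negative amount; discard.
almonds + whole-barley bread: intersection lies outside the first quadrant.
almonds + spinach with both targets exact would need a negative amount; discard.
banana + whole-barley bread: intersection lies outside the first quadrant.
banana + spinach: the both-tight solution has a negative serving — not a feasible corner.
whole-barley bread + spinach: the both-tight solution has a negative serving — not a feasible corner.
Cheapest feasible corner: $2.73.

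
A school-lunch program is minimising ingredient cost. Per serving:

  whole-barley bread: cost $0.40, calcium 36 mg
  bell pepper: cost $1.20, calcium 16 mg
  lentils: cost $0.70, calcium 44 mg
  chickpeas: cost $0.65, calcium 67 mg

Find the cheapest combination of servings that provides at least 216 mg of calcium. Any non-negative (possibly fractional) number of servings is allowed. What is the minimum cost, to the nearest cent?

Cost per mg of calcium: chickpeas $0.0097, whole-barley bread $0.0111, lentils $0.0159, bell pepper $0.0750.
With no serving limits, use only chickpeas: 216 mg / 67 mg = 3.224 servings × $0.65 = $2.10.

$2.10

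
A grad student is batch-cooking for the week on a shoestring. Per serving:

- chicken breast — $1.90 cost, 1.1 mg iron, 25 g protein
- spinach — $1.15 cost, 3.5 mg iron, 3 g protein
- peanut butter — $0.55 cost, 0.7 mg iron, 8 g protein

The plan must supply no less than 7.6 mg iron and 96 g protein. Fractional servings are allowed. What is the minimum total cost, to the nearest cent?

With two linear requirements the optimum uses one or two foods; enumerate the corners.
chicken breast only: max(7.6/1.1, 96/25) = 6.909 servings → $13.13.
spinach only: max(7.6/3.5, 96/3) = 32 servings → $36.80.
peanut butter only: max(7.6/0.7, 96/8) = 12 servings → $6.60.
chicken breast + spinach with both tight: 3.72 servings and 1.002 servings → $8.22.
chicken breast + peanut butter with both tight: 0.7356 servings and 9.701 servings → $6.73.
spinach + peanut butter with both targets exact would need a negative amount; discard.
So the least-cost plan costs $6.60.

$6.60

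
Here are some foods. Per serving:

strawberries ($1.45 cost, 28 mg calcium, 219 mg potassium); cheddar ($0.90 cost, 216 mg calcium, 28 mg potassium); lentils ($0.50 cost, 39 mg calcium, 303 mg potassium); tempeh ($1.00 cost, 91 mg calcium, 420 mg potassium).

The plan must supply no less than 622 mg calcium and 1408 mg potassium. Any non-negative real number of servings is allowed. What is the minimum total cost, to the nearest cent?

Two binding constraints pin down two serving amounts, so the optimal mix uses at most two foods. The candidates are each food alone (scaled to the tighter of calcium/potassium) and each pair with both constraints tight.
strawberries only: max(622/28, 1408/219) = 22.21 servings → $32.21.
cheddar only: max(622/216, 1408/28) = 50.29 servings → $45.26.
lentils only: max(622/39, 1408/303) = 15.95 servings → $7.97.
tempeh only: max(622/91, 1408/420) = 6.835 servings → $6.84.
strawberries + cheddar with both tight: 6.163 servings and 2.081 servings → $10.81.
strawberries + lentils: the both-tight solution has a negative serving — not a feasible corner.
strawberries + tempeh: intersection lies outside the first quadrant.
cheddar + lentils with both tight: 2.075 servings and 4.455 servings → $4.10.
cheddar + tempeh with both tight: 1.51 servings and 3.252 servings → $4.61.
lentils + tempeh: the both-tight solution has a negative serving — not a feasible corner.
So the least-cost plan costs $4.10.

$4.10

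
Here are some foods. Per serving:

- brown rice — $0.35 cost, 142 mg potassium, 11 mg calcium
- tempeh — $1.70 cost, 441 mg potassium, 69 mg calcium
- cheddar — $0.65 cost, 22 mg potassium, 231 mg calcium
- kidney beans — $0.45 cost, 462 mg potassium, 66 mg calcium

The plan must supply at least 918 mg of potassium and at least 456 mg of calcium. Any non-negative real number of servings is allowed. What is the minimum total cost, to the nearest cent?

$1.79

For a min-cost LP with two ≥-constraints, a basic feasible solution has at most two positive variables.
brown rice only: max(918/142, 456/11) = 41.45 servings → $14.51.
tempeh only: max(918/441, 456/69) = 6.609 servings → $11.23.
cheddar only: max(918/22, 456/231) = 41.73 servings → $27.12.
kidney beans only: max(918/462, 456/66) = 6.909 servings → $3.11.
brown rice + tempeh: intersection lies outside the first quadrant.
brown rice + cheddar with both tight: 6.205 servings and 1.679 servings → $3.26.
brown rice + kidney beans: intersection lies outside the first quadrant.
tempeh + cheddar with both tight: 2.013 servings and 1.373 servings → $4.31.
tempeh + kidney beans: intersection lies outside the first quadrant.
cheddar + kidney beans with both tight: 1.426 servings and 1.919 servings → $1.79.
Cheapest feasible corner: $1.79.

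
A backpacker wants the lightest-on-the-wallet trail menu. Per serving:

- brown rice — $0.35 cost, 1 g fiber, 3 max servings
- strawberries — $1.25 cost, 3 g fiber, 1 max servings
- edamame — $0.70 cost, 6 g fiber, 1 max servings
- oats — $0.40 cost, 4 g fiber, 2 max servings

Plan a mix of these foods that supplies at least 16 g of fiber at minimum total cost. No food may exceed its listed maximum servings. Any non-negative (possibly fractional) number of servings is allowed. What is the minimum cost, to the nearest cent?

Cost per g of fiber: oats $0.1000, edamame $0.1167, brown rice $0.3500, strawberries $0.4167.
Take 2 servings of oats: +8.0 g fiber for $0.80 (total $0.80, still need 8.0 g).
Take 1 serving of edamame: +6.0 g fiber for $0.70 (total $1.50, still need 2.0 g).
Take 2 servings of brown rice: +2.0 g fiber for $0.70 (total $2.20, still need 0.0 g).
Filling from the cheapest source first is optimal under one linear minimum: $2.20.

$2.20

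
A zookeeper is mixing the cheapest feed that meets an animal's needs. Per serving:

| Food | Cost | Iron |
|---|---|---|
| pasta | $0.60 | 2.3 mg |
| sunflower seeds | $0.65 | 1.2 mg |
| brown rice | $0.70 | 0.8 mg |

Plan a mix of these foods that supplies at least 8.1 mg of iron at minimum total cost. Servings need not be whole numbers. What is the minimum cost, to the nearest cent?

Cost per mg of iron: pasta $0.2609, sunflower seeds $0.5417, brown rice $0.8750.
With no serving limits, use only pasta: 8.1 mg / 2.3 mg = 3.522 servings × $0.60 = $2.11.

$2.11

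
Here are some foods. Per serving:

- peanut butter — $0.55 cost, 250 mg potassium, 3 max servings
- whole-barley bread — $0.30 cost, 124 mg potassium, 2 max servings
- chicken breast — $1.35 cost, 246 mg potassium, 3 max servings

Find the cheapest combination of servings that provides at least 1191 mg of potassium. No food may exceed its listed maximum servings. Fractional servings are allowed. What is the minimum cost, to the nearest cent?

$3.31

Cost per mg of potassium: peanut butter $0.0022, whole-barley bread $0.0024, chicken breast $0.0055.
Take 3 servings of peanut butter: +750.0 mg potassium for $1.65 (total $1.65, still need 441.0 mg).
Take 2 servings of whole-barley bread: +248.0 mg potassium for $0.60 (total $2.25, still need 193.0 mg).
Take 0.7846 servings of chicken breast: +193.0 mg potassium for $1.06 (total $3.31, still need 0.0 mg).
Greedy by cheapest-per-mg is optimal for a single linear constraint, so the minimum cost is $3.31.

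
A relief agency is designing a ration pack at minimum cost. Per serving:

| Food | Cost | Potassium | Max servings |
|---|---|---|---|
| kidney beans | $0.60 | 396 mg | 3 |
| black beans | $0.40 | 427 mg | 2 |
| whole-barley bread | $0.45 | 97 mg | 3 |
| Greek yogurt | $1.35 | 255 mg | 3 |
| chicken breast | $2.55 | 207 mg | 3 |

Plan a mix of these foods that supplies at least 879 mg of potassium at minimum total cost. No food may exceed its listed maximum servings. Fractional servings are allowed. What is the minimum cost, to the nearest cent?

Cost per mg of potassium: black beans $0.0009, kidney beans $0.0015, whole-barley bread $0.0046, Greek yogurt $0.0053, chicken breast $0.0123.
Take 2 servings of black beans: +854.0 mg potassium for $0.80 (total $0.80, still need 25.0 mg).
Take 0.06313 servings of kidney beans: +25.0 mg potassium for $0.04 (total $0.84, still need 0.0 mg).
Filling from the cheapest source first is optimal under one linear minimum: $0.84.

$0.84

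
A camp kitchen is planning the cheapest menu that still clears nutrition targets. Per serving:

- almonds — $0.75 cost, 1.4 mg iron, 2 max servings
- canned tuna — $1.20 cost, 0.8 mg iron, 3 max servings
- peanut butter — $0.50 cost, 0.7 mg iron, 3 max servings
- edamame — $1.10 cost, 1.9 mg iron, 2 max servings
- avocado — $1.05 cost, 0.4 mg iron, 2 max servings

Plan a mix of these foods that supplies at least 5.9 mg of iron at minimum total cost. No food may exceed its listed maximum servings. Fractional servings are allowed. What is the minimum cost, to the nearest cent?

$3.29

Cost per mg of iron: almonds $0.5357, edamame $0.5789, peanut butter $0.7143, canned tuna $1.5000, avocado $2.6250.
Take 2 servings of almonds: +2.8 mg iron for $1.50 (total $1.50, still need 3.1 mg).
Take 1.632 servings of edamame: +3.1 mg iron for $1.79 (total $3.29, still need 0.0 mg).
Filling from the cheapest source first is optimal under one linear minimum: $3.29.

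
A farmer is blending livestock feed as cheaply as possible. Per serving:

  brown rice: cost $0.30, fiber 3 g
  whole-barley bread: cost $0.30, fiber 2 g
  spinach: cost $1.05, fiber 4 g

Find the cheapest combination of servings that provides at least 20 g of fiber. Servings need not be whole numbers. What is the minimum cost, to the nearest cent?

$2.00

Cost per g of fiber: brown rice $0.1000, whole-barley bread $0.1500, spinach $0.2625.
With no serving limits, use only brown rice: 20 g / 3 g = 6.667 servings × $0.30 = $2.00.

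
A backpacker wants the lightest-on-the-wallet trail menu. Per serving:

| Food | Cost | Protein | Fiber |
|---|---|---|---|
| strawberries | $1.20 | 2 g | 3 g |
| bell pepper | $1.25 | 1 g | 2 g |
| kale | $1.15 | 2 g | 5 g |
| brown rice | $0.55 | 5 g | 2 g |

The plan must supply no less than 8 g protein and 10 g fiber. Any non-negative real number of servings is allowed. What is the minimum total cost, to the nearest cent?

For a min-cost LP with two ≥-constraints, a basic feasible solution has at most two positive variables.
strawberries only: max(8/2, 10/3) = 4 servings → $4.80.
bell pepper only: max(8/1, 10/2) = 8 servings → $10.00.
kale only: max(8/2, 10/5) = 4 servings → $4.60.
brown rice only: max(8/5, 10/2) = 5 servings → $2.75.
strawberries + bell pepper with both targets exact would need a negative amount; discard.
strawberries + kale: intersection lies outside the first quadrant.
strawberries + brown rice with both tight: 3.091 servings and 0.3636 servings → $3.91.
bell pepper + kale: the both-tight solution has a negative serving — not a feasible corner.
bell pepper + brown rice with both tight: 4.25 servings and 0.75 servings → $5.72.
kale + brown rice with both tight: 1.619 servings and 0.9524 servings → $2.39.
So the least-cost plan costs $2.39.

$2.39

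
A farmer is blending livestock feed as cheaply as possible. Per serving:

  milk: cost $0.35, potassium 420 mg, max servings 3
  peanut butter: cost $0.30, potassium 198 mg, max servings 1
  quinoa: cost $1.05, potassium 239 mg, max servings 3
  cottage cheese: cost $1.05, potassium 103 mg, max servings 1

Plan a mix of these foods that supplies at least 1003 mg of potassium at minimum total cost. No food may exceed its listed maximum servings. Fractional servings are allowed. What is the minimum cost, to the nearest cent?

$0.84

Cost per mg of potassium: milk $0.0008, peanut butter $0.0015, quinoa $0.0044, cottage cheese $0.0102.
Take 2.388 servings of milk: +1003.0 mg potassium for $0.84 (total $0.84, still need 0.0 mg).
Filling from the cheapest source first is optimal under one linear minimum: $0.84.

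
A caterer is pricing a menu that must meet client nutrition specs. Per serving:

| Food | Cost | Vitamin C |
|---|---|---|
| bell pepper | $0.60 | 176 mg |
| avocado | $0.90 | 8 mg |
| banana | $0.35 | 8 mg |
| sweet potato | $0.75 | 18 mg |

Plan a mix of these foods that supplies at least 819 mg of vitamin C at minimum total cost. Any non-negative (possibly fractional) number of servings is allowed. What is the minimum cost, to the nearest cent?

Cost per mg of vitamin C: bell pepper $0.0034, sweet potato $0.0417, banana $0.0437, avocado $0.1125.
With no serving limits, use only bell pepper: 819 mg / 176 mg = 4.653 servings × $0.60 = $2.79.

$2.79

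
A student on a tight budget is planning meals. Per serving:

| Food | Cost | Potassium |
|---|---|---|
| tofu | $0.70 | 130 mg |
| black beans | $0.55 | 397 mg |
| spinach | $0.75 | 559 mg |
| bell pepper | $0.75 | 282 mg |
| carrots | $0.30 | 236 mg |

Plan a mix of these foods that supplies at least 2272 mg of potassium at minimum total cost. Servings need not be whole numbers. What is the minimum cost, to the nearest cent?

$2.89

Cost per mg of potassium: carrots $0.0013, spinach $0.0013, black beans $0.0014, bell pepper $0.0027, tofu $0.0054.
With no serving limits, use only carrots: 2272 mg / 236 mg = 9.627 servings × $0.30 = $2.89.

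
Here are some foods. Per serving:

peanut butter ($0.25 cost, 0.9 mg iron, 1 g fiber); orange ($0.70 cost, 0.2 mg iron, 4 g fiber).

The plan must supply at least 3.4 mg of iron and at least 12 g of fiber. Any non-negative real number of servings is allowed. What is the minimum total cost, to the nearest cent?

$2.35

Two binding constraints pin down two serving amounts, so the optimal mix uses at most two foods. The candidates are each food alone (scaled to the tighter of iron/fiber) and each pair with both constraints tight.
peanut butter only: max(3.4/0.9, 12/1) = 12 servings → $3.00.
orange only: max(3.4/0.2, 12/4) = 17 servings → $11.90.
peanut butter + orange with both tight: 3.294 servings and 2.176 servings → $2.35.
The minimum over all feasible corners is $2.35.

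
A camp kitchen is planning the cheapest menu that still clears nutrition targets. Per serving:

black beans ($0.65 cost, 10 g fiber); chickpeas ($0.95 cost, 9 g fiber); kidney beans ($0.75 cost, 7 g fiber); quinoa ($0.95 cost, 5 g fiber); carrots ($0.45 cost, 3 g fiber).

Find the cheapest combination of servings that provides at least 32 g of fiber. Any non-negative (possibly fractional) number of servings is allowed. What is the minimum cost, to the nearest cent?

Cost per g of fiber: black beans $0.0650, chickpeas $0.1056, kidney beans $0.1071, carrots $0.1500, quinoa $0.1900.
With no serving limits, use only black beans: 32 g / 10 g = 3.2 servings × $0.65 = $2.08.

$2.08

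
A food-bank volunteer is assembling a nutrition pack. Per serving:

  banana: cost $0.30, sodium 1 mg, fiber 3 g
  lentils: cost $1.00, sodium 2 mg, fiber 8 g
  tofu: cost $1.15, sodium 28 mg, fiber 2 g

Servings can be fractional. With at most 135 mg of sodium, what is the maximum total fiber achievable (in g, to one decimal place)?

Fiber per mg sodium: lentils 4, banana 3, tofu 0.07143.
With no serving limits, spend the whole sodium allowance on lentils: 135 mg / 2 mg × 8 g = 540.0 g.

540.0 g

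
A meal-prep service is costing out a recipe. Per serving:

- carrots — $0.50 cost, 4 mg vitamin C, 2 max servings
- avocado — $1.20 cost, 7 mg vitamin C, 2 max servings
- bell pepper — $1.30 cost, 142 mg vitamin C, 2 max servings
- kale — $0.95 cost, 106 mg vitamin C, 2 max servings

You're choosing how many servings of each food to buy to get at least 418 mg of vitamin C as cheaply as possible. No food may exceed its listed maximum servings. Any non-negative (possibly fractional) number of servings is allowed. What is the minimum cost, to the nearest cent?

Cost per mg of vitamin C: kale $0.0090, bell pepper $0.0092, carrots $0.1250, avocado $0.1714.
Take 2 servings of kale: +212.0 mg vitamin C for $1.90 (total $1.90, still need 206.0 mg).
Take 1.451 servings of bell pepper: +206.0 mg vitamin C for $1.89 (total $3.79, still need 0.0 mg).
Filling from the cheapest source first is optimal under one linear minimum: $3.79.

$3.79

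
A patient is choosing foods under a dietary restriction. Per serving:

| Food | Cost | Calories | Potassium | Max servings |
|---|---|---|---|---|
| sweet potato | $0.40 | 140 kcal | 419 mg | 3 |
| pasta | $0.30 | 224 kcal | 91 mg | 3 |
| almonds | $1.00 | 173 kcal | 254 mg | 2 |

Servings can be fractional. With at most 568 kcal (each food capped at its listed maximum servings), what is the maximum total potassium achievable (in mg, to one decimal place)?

1474.3 mg

Potassium per kcal: sweet potato 2.993, almonds 1.468, pasta 0.4062.
Take 3 servings of sweet potato: uses 420 kcal, +1257.0 mg potassium (running total 1257.0 mg).
Take 0.8555 servings of almonds: uses 148 kcal, +217.3 mg potassium (running total 1474.3 mg).
Filling greedily by potassium-per-kcal is optimal for one linear limit, giving 1474.3 mg.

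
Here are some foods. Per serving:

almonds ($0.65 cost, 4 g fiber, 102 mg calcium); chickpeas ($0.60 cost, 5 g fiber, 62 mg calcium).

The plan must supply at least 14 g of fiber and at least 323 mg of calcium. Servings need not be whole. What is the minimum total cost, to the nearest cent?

At the optimum either one food covers both requirements or two foods hit both targets exactly; no other combination can be cheaper.
almonds only: max(14/4, 323/102) = 3.5 servings → $2.27.
chickpeas only: max(14/5, 323/62) = 5.21 servings → $3.13.
almonds + chickpeas with both tight: 2.851 servings and 0.5191 servings → $2.16.
The minimum over all feasible corners is $2.16.

$2.16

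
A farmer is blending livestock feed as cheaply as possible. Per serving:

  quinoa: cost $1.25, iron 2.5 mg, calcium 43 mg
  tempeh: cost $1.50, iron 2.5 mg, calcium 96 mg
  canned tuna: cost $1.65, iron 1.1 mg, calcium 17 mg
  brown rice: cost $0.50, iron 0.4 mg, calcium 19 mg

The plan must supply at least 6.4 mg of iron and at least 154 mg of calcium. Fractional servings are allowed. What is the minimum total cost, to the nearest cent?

For a min-cost LP with two ≥-constraints, a basic feasible solution has at most two positive variables.
quinoa only: max(6.4/2.5, 154/43) = 3.581 servings → $4.48.
tempeh only: max(6.4/2.5, 154/96) = 2.56 servings → $3.84.
canned tuna only: max(6.4/1.1, 154/17) = 9.059 servings → $14.95.
brown rice only: max(6.4/0.4, 154/19) = 16 servings → $8.00.
quinoa + tempeh with both tight: 1.731 servings and 0.8287 servings → $3.41.
quinoa + canned tuna with both targets exact would need a negative amount; discard.
quinoa + brown rice with both tight: 1.98 servings and 3.624 servings → $4.29.
tempeh + canned tuna with both tight: 0.9604 servings and 3.635 servings → $7.44.
tempeh + brown rice: the both-tight solution has a negative serving — not a feasible corner.
canned tuna + brown rice with both tight: 4.255 servings and 4.298 servings → $9.17.
The minimum over all feasible corners is $3.41.

$3.41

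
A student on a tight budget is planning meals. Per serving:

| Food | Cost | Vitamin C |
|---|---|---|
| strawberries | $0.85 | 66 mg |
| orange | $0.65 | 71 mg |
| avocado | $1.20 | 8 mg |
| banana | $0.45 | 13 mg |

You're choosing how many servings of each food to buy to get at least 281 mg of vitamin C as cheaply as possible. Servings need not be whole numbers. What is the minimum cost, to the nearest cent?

$2.57

Cost per mg of vitamin C: orange $0.0092, strawberries $0.0129, banana $0.0346, avocado $0.1500.
With no serving limits, use only orange: 281 mg / 71 mg = 3.958 servings × $0.65 = $2.57.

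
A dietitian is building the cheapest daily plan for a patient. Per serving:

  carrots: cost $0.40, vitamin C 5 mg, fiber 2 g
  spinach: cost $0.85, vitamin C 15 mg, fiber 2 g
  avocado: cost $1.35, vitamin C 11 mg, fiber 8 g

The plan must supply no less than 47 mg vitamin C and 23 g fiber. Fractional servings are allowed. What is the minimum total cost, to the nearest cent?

Check every corner: each single food scaled to meet both minima, and each pair solved so both constraints bind.
carrots only: max(47/5, 23/2) = 11.5 servings → $4.60.
spinach only: max(47/15, 23/2) = 11.5 servings → $9.78.
avocado only: max(47/11, 23/8) = 4.273 servings → $5.77.
carrots + spinach with both targets exact would need a negative amount; discard.
carrots + avocado with both tight: 6.833 servings and 1.167 servings → $4.31.
spinach + avocado with both tight: 1.255 servings and 2.561 servings → $4.52.
So the least-cost plan costs $4.31.

$4.31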